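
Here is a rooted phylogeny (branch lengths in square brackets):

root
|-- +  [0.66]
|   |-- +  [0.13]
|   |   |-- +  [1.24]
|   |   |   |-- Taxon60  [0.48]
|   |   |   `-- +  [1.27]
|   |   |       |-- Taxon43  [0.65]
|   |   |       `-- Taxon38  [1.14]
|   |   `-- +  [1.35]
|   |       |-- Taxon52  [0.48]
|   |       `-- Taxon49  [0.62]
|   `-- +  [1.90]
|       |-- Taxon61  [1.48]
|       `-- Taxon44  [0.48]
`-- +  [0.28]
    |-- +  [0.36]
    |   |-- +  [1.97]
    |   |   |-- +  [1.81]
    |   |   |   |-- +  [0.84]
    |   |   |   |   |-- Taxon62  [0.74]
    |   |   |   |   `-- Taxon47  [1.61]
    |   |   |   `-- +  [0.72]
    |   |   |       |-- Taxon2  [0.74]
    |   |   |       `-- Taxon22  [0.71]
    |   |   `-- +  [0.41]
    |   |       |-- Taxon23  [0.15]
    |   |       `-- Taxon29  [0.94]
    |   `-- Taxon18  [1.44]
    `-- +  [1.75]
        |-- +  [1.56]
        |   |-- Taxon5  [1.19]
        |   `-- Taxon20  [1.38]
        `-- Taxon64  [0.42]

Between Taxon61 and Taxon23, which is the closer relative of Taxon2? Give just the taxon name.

Taxon23

The MRCA of Taxon2 and Taxon23 subtends (((Taxon62,Taxon47),(Taxon2,Taxon22)),(Taxon23,Taxon29)) (6 taxa).
The MRCA of Taxon2 and Taxon61 is the root, subtending the entire tree (17 taxa).
The first is nested inside the second, so Taxon2 shares a more recent common ancestor with Taxon23.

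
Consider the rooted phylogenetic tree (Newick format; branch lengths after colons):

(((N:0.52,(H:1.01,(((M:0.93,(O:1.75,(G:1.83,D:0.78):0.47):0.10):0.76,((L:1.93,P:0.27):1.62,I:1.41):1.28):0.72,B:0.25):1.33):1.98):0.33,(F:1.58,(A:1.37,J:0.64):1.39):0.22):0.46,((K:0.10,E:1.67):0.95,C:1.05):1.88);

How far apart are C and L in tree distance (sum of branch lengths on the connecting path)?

The path runs C → … → MRCA → … → L; the MRCA is the root of the tree.
Branch lengths along that path: 1.05 + 1.88 + 0.46 + 0.33 + 1.98 + 1.33 + 0.72 + 1.28 + 1.62 + 1.93 = 12.58.

12.58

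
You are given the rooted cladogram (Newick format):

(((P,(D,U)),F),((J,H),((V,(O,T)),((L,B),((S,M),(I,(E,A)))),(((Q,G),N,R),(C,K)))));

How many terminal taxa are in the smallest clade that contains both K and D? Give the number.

22

The MRCA of K and D is the root, so the clade is the entire tree.
That clade contains 22 terminal taxa: A, B, C, D, E, F, G, H, I, J, K, L, M, N, O, P, Q, R, S, T, U, V.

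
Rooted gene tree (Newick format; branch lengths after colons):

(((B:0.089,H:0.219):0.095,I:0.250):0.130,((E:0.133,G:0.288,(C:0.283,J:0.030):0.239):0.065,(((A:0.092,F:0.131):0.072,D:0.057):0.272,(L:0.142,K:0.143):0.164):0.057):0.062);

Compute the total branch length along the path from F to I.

The path runs F → … → MRCA → … → I; the MRCA is the root of the tree.
Branch lengths along that path: 0.131 + 0.072 + 0.272 + 0.057 + 0.062 + 0.130 + 0.250 = 0.974.

0.974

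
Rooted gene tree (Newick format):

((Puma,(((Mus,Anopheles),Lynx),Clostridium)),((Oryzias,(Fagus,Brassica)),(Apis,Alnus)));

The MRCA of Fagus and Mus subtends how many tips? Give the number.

10

The MRCA of Fagus and Mus is the root, so the clade is the entire tree.
That clade contains 10 terminal taxa: Alnus, Anopheles, Apis, Brassica, Clostridium, Fagus, Lynx, Mus, Oryzias, Puma.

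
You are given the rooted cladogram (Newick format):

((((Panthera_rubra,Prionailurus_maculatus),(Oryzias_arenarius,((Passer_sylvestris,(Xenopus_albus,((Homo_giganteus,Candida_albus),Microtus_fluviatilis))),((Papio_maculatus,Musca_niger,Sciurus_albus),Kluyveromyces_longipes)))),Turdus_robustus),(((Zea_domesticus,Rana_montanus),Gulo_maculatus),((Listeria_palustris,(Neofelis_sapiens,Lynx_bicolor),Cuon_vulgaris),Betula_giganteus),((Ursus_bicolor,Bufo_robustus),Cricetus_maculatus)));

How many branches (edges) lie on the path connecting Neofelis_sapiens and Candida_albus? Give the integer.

14

The MRCA of Neofelis_sapiens and Candida_albus is the root of the tree.
From Neofelis_sapiens up to that node: 5 branches. From Candida_albus up to the same node: 9 branches. Total: 5 + 9 = 14.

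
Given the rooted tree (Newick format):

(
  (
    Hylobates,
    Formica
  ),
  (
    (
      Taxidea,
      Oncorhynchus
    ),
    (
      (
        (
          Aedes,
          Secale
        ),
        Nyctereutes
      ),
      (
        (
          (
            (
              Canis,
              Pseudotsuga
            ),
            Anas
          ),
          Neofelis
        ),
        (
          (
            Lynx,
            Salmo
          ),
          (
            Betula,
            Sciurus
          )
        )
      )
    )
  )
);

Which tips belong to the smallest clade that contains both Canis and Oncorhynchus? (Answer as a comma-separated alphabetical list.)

Tracing Canis: it sits inside (Canis,Pseudotsuga).
Tracing Oncorhynchus: it sits inside (Taxidea,Oncorhynchus).
The smallest clade enclosing both is ((Taxidea,Oncorhynchus),(((Aedes,Secale),Nyctereutes),((((Canis,Pseudotsuga),Anas),Neofelis),((Lynx,Salmo),(Betula,Sciurus))))); the answer is its 13 terminal taxa in alphabetical order.

Aedes, Anas, Betula, Canis, Lynx, Neofelis, Nyctereutes, Oncorhynchus, Pseudotsuga, Salmo, Sciurus, Secale, Taxidea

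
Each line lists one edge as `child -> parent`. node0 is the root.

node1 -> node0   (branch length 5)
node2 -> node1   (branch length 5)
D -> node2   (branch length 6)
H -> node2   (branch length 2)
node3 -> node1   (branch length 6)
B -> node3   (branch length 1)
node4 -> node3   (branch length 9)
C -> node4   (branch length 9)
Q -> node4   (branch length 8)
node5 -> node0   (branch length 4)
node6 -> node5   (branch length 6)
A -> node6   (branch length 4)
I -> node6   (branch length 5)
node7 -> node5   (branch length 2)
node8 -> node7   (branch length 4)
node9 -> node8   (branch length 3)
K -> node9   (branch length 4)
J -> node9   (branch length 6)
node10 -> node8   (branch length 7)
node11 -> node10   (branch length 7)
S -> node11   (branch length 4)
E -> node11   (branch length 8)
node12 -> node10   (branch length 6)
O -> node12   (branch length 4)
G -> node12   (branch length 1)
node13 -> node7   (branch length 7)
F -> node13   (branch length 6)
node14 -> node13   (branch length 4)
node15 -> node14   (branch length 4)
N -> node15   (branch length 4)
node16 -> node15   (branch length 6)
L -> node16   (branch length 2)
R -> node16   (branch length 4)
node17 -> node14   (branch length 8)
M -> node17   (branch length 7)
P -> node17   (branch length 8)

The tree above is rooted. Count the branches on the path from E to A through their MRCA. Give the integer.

7

The MRCA of E and A is the node subtending ((A,I),(((K,J),((S,E),(O,G))),(F,((N,(L,R)),(M,P))))).
From E up to that node: 5 branches. From A up to the same node: 2 branches. Total: 5 + 2 = 7.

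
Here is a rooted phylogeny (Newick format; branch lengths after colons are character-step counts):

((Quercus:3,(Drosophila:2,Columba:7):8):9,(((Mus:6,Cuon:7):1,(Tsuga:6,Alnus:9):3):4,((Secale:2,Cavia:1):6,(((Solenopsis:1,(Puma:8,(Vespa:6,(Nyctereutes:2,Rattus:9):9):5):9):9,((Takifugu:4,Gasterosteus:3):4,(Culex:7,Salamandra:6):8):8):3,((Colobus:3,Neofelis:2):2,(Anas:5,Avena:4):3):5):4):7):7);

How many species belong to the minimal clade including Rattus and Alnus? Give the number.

The MRCA of Rattus and Alnus is the node subtending (((Mus,Cuon),(Tsuga,Alnus)),((Secale,Cavia),(((Solenopsis,(Puma,(Vespa,(Nyctereutes,Rattus)))),((Takifugu,Gasterosteus),(Culex,Salamandra))),((Colobus,Neofelis),(Anas,Avena))))).
That clade contains 19 terminal taxa: Alnus, Anas, Avena, Cavia, Colobus, Culex, Cuon, Gasterosteus, Mus, Neofelis, Nyctereutes, Puma, Rattus, Salamandra, Secale, Solenopsis, Takifugu, Tsuga, Vespa.

19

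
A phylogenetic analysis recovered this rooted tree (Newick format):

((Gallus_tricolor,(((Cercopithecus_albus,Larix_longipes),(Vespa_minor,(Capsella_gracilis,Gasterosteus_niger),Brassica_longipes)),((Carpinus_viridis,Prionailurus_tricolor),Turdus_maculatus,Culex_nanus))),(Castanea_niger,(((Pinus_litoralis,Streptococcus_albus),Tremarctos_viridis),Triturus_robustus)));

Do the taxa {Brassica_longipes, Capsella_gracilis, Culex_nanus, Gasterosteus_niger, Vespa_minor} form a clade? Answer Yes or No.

No

The MRCA of the listed taxa subtends (((Cercopithecus_albus,Larix_longipes),(Vespa_minor,(Capsella_gracilis,Gasterosteus_niger),Brassica_longipes)),((Carpinus_viridis,Prionailurus_tricolor),Turdus_maculatus,Culex_nanus)).
That clade also contains Carpinus_viridis, Cercopithecus_albus, Larix_longipes, Prionailurus_tricolor, Turdus_maculatus, which are not in the proposed group, so the group is not monophyletic.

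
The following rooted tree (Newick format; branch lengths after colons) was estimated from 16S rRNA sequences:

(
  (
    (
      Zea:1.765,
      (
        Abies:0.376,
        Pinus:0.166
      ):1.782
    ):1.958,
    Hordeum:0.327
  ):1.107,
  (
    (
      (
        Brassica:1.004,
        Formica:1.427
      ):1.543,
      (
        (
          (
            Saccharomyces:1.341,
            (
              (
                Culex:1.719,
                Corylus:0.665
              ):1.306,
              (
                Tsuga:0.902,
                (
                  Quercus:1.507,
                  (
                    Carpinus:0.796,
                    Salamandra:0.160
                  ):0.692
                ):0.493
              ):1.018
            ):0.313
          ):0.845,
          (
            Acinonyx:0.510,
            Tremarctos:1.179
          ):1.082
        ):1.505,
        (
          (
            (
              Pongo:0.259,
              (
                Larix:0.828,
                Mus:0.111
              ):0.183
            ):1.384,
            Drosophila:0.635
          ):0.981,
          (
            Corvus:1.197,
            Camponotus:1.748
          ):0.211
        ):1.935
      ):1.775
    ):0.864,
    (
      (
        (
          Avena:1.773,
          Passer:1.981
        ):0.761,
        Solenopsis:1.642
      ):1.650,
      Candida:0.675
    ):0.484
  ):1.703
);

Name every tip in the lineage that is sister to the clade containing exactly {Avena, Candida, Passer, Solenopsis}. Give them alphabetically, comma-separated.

The clade containing exactly {Avena, Candida, Passer, Solenopsis} attaches to the tree at the node subtending (((Brassica,Formica),(((Saccharomyces,((Culex,Corylus),(Tsuga,(Quercus,(Carpinus,Salamandra))))),(Acinonyx,Tremarctos)),(((Pongo,(Larix,Mus)),Drosophila),(Corvus,Camponotus)))),(((Avena,Passer),Solenopsis),Candida)).
The other lineage descending from that same node — the sister group — is ((Brassica,Formica),(((Saccharomyces,((Culex,Corylus),(Tsuga,(Quercus,(Carpinus,Salamandra))))),(Acinonyx,Tremarctos)),(((Pongo,(Larix,Mus)),Drosophila),(Corvus,Camponotus)))); its 17 tips in alphabetical order are the answer.

Acinonyx, Brassica, Camponotus, Carpinus, Corvus, Corylus, Culex, Drosophila, Formica, Larix, Mus, Pongo, Quercus, Saccharomyces, Salamandra, Tremarctos, Tsuga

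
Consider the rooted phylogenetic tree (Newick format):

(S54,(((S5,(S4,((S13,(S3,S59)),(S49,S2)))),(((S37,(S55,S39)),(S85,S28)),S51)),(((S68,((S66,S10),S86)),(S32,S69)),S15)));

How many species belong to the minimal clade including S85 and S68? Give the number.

20

The MRCA of S85 and S68 is the node subtending (((S5,(S4,((S13,(S3,S59)),(S49,S2)))),(((S37,(S55,S39)),(S85,S28)),S51)),(((S68,((S66,S10),S86)),(S32,S69)),S15)).
That clade contains 20 terminal taxa: S10, S13, S15, S2, S28, S3, S32, S37, S39, S4, S49, S5, S51, S55, S59, S66, S68, S69, S85, S86.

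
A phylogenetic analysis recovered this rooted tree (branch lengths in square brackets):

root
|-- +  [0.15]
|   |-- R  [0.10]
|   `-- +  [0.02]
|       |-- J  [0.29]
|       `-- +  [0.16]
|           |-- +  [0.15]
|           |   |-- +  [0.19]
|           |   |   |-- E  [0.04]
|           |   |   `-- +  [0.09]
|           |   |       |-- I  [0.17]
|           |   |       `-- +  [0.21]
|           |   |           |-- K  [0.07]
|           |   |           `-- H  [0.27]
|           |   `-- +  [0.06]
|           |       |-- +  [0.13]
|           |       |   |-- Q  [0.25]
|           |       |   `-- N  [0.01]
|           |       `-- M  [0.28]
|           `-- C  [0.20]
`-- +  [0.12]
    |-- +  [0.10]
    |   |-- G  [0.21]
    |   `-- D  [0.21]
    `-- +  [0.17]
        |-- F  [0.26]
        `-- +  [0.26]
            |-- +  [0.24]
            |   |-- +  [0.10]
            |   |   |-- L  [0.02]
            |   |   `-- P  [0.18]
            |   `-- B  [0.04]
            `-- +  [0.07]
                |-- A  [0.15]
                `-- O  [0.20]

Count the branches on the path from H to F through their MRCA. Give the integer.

The MRCA of H and F is the root of the tree.
From H up to that node: 8 branches. From F up to the same node: 3 branches. Total: 8 + 3 = 11.

11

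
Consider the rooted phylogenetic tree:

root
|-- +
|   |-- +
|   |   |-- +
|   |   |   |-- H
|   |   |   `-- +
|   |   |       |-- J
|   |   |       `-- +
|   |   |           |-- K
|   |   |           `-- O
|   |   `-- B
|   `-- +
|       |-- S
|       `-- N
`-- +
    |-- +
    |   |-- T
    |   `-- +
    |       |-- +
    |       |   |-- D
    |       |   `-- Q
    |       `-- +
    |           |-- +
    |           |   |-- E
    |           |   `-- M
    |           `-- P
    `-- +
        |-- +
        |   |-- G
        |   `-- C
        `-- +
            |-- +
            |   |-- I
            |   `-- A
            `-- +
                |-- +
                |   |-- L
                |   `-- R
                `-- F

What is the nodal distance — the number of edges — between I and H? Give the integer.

The MRCA of I and H is the root of the tree.
From I up to that node: 5 branches. From H up to the same node: 4 branches. Total: 5 + 4 = 9.

9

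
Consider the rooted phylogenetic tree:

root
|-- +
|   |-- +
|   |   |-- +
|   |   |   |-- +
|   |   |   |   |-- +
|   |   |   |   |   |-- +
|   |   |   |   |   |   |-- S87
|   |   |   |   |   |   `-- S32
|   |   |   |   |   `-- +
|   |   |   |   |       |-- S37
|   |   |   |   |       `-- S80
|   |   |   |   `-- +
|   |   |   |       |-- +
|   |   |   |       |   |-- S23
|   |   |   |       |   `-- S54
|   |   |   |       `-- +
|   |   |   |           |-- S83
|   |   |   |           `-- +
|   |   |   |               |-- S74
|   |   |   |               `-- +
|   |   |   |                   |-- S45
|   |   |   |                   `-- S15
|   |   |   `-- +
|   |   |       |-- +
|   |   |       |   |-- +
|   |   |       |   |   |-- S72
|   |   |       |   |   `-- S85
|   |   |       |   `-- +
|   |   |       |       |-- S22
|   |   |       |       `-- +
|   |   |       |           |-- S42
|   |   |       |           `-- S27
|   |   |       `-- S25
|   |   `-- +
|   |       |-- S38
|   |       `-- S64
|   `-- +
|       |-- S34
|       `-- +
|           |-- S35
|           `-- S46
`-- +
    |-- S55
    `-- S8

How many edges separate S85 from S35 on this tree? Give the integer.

The MRCA of S85 and S35 is the node subtending ((((((S87,S32),(S37,S80)),((S23,S54),(S83,(S74,(S45,S15))))),(((S72,S85),(S22,(S42,S27))),S25)),(S38,S64)),(S34,(S35,S46))).
From S85 up to that node: 6 branches. From S35 up to the same node: 3 branches. Total: 6 + 3 = 9.

9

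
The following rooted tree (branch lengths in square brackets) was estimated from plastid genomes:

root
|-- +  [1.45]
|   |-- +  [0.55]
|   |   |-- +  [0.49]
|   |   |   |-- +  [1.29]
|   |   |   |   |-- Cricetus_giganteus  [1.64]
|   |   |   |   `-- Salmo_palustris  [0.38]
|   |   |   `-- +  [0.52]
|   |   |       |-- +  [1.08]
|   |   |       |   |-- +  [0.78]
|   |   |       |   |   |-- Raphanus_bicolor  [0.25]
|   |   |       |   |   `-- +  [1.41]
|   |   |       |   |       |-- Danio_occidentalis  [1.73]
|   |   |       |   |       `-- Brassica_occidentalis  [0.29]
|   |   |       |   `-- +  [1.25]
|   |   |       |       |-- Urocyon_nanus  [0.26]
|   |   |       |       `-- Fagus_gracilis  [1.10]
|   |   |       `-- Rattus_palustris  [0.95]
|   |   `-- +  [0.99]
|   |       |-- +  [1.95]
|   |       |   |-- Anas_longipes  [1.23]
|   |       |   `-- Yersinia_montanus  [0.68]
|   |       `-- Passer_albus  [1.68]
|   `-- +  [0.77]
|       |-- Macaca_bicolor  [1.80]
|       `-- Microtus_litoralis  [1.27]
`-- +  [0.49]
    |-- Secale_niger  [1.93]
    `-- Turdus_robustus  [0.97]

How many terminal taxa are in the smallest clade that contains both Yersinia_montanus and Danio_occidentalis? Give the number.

11

The MRCA of Yersinia_montanus and Danio_occidentalis is the node subtending (((Cricetus_giganteus,Salmo_palustris),(((Raphanus_bicolor,(Danio_occidentalis,Brassica_occidentalis)),(Urocyon_nanus,Fagus_gracilis)),Rattus_palustris)),((Anas_longipes,Yersinia_montanus),Passer_albus)).
That clade contains 11 terminal taxa: Anas_longipes, Brassica_occidentalis, Cricetus_giganteus, Danio_occidentalis, Fagus_gracilis, Passer_albus, Raphanus_bicolor, Rattus_palustris, Salmo_palustris, Urocyon_nanus, Yersinia_montanus.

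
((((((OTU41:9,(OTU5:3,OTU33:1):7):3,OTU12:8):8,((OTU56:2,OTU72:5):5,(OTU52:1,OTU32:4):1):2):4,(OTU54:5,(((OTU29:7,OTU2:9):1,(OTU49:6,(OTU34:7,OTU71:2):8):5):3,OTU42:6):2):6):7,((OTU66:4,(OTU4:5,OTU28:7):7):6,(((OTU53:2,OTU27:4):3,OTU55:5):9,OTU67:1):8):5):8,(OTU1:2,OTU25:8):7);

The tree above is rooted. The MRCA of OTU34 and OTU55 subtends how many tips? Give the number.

22

The MRCA of OTU34 and OTU55 is the node subtending (((((OTU41,(OTU5,OTU33)),OTU12),((OTU56,OTU72),(OTU52,OTU32))),(OTU54,(((OTU29,OTU2),(OTU49,(OTU34,OTU71))),OTU42))),((OTU66,(OTU4,OTU28)),(((OTU53,OTU27),OTU55),OTU67))).
That clade contains 22 terminal taxa: OTU12, OTU2, OTU27, OTU28, OTU29, OTU32, OTU33, OTU34, OTU4, OTU41, OTU42, OTU49, OTU5, OTU52, OTU53, OTU54, OTU55, OTU56, OTU66, OTU67, OTU71, OTU72.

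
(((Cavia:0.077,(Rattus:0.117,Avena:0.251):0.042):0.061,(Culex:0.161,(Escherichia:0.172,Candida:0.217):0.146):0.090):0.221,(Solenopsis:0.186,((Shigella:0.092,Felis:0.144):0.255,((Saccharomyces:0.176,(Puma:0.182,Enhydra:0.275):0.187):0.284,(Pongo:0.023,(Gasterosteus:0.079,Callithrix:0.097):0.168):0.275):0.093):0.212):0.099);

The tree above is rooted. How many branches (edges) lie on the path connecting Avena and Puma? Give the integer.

10

The MRCA of Avena and Puma is the root of the tree.
From Avena up to that node: 4 branches. From Puma up to the same node: 6 branches. Total: 4 + 6 = 10.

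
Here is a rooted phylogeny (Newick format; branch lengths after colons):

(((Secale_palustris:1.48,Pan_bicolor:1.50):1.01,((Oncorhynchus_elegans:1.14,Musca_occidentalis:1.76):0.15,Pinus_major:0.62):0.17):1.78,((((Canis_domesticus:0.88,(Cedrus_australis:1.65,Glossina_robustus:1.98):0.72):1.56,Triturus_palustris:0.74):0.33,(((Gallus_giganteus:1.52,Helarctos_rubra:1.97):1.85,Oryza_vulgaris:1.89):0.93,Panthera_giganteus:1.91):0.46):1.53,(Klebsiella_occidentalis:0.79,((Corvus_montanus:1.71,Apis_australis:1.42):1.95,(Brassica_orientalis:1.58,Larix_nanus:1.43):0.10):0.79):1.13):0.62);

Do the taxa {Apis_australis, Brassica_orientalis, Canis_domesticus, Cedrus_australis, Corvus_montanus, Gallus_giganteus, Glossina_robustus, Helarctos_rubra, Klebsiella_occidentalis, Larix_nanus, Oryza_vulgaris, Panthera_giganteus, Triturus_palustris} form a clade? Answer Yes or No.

The most recent common ancestor of these taxa subtends ((((Canis_domesticus,(Cedrus_australis,Glossina_robustus)),Triturus_palustris),(((Gallus_giganteus,Helarctos_rubra),Oryza_vulgaris),Panthera_giganteus)),(Klebsiella_occidentalis,((Corvus_montanus,Apis_australis),(Brassica_orientalis,Larix_nanus)))).
That clade has exactly 13 tips — every listed taxon and nothing else — so the group is monophyletic.

Yes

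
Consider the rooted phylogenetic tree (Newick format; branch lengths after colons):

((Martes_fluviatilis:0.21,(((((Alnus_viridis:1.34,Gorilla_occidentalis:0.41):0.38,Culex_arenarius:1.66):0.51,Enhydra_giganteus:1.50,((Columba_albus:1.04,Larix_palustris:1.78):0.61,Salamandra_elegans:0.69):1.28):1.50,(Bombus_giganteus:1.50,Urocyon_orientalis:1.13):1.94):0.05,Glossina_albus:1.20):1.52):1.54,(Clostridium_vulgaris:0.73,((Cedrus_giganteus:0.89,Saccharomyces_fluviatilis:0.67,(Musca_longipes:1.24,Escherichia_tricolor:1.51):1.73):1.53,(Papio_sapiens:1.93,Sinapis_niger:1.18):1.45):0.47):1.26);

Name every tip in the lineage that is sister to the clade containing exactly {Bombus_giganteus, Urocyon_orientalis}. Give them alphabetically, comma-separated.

Alnus_viridis, Columba_albus, Culex_arenarius, Enhydra_giganteus, Gorilla_occidentalis, Larix_palustris, Salamandra_elegans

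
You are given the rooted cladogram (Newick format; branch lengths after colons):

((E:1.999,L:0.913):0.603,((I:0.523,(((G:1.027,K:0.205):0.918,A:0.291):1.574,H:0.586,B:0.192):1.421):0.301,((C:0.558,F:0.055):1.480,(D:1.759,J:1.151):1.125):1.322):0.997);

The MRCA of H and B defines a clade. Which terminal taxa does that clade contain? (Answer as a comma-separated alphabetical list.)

Tracing H: it sits inside (((G,K),A),H,B).
Tracing B: it sits inside (((G,K),A),H,B).
The smallest clade enclosing both is (((G,K),A),H,B); the answer is its 5 terminal taxa in alphabetical order.

A, B, G, H, K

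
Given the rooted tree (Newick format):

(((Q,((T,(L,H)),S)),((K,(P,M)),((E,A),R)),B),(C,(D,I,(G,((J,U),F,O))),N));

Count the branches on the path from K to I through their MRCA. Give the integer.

The MRCA of K and I is the root of the tree.
From K up to that node: 4 branches. From I up to the same node: 3 branches. Total: 4 + 3 = 7.

7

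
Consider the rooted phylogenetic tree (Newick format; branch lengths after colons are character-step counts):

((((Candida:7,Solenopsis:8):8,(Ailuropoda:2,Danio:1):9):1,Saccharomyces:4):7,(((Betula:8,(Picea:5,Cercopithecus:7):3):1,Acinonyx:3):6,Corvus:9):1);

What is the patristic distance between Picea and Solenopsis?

40

The path runs Picea → … → MRCA → … → Solenopsis; the MRCA is the root of the tree.
Branch lengths along that path: 5 + 3 + 1 + 6 + 1 + 7 + 1 + 8 + 8 = 40.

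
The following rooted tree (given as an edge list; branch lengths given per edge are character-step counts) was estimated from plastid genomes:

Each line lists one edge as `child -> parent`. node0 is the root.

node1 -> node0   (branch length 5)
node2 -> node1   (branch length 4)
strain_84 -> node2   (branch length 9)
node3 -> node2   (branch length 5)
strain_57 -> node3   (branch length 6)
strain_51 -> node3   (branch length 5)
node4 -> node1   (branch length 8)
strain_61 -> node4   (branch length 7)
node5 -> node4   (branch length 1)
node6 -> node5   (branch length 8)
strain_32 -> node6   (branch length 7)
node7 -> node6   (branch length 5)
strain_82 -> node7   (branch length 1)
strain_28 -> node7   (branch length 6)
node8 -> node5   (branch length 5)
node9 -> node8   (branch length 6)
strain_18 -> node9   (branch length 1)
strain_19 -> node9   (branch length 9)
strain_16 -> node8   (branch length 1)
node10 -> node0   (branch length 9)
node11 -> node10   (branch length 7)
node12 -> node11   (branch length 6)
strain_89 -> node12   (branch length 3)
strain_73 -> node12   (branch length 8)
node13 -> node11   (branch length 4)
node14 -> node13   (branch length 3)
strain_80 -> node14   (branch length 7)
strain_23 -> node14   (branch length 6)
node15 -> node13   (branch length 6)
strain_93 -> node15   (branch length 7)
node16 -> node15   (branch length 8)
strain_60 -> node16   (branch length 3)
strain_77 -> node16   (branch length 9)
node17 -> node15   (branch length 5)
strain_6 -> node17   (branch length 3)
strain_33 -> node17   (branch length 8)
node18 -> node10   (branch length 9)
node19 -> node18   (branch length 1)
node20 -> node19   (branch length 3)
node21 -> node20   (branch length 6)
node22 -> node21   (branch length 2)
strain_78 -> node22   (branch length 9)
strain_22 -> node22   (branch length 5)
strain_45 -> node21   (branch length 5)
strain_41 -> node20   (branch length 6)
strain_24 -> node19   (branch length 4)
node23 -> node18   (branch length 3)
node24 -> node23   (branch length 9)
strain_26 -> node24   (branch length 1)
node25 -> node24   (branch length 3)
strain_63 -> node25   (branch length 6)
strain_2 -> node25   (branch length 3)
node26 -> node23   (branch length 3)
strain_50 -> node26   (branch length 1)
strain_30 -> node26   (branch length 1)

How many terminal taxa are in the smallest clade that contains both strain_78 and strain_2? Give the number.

10

The MRCA of strain_78 and strain_2 is the node subtending (((((strain_78,strain_22),strain_45),strain_41),strain_24),((strain_26,(strain_63,strain_2)),(strain_50,strain_30))).
That clade contains 10 terminal taxa: strain_2, strain_22, strain_24, strain_26, strain_30, strain_41, strain_45, strain_50, strain_63, strain_78.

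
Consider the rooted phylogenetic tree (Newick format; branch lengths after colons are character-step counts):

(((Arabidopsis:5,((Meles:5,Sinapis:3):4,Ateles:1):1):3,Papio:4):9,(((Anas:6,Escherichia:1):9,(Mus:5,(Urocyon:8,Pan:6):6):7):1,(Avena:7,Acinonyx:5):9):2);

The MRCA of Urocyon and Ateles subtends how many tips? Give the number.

The MRCA of Urocyon and Ateles is the root, so the clade is the entire tree.
That clade contains 12 terminal taxa: Acinonyx, Anas, Arabidopsis, Ateles, Avena, Escherichia, Meles, Mus, Pan, Papio, Sinapis, Urocyon.

12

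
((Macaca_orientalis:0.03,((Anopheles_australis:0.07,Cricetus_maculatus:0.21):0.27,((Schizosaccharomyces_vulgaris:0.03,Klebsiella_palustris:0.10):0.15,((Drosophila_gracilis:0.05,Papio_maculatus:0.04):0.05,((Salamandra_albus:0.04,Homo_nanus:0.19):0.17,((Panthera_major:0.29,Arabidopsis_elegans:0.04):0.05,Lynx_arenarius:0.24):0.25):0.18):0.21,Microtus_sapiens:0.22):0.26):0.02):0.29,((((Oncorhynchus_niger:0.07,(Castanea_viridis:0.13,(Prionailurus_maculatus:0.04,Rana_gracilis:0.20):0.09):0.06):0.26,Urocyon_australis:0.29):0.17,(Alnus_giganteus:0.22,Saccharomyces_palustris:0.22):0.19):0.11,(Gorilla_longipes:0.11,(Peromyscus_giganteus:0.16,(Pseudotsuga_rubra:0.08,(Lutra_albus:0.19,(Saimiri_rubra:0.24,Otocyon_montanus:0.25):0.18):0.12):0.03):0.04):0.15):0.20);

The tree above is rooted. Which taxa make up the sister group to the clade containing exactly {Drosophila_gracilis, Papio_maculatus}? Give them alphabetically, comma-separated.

Arabidopsis_elegans, Homo_nanus, Lynx_arenarius, Panthera_major, Salamandra_albus

The clade containing exactly {Drosophila_gracilis, Papio_maculatus} attaches to the tree at the node subtending ((Drosophila_gracilis,Papio_maculatus),((Salamandra_albus,Homo_nanus),((Panthera_major,Arabidopsis_elegans),Lynx_arenarius))).
The other lineage descending from that same node — the sister group — is ((Salamandra_albus,Homo_nanus),((Panthera_major,Arabidopsis_elegans),Lynx_arenarius)); its 5 tips in alphabetical order are the answer.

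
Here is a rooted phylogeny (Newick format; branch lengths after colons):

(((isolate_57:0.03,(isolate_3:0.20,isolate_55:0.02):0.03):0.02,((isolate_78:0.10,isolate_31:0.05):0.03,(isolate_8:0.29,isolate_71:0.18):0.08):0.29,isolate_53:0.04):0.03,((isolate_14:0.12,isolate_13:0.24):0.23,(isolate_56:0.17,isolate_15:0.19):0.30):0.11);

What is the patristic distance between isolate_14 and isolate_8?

1.15

The path runs isolate_14 → … → MRCA → … → isolate_8; the MRCA is the root of the tree.
Branch lengths along that path: 0.12 + 0.23 + 0.11 + 0.03 + 0.29 + 0.08 + 0.29 = 1.15.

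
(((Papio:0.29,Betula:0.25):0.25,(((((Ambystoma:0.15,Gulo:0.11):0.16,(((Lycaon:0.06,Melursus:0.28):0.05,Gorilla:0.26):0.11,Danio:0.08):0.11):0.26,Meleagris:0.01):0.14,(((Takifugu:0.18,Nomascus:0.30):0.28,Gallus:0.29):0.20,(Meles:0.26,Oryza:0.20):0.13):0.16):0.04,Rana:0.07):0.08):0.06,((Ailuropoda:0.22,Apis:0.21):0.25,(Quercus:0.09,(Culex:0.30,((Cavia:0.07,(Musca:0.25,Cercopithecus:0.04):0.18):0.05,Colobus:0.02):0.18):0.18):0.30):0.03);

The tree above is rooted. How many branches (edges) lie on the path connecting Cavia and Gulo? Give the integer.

13

The MRCA of Cavia and Gulo is the root of the tree.
From Cavia up to that node: 6 branches. From Gulo up to the same node: 7 branches. Total: 6 + 7 = 13.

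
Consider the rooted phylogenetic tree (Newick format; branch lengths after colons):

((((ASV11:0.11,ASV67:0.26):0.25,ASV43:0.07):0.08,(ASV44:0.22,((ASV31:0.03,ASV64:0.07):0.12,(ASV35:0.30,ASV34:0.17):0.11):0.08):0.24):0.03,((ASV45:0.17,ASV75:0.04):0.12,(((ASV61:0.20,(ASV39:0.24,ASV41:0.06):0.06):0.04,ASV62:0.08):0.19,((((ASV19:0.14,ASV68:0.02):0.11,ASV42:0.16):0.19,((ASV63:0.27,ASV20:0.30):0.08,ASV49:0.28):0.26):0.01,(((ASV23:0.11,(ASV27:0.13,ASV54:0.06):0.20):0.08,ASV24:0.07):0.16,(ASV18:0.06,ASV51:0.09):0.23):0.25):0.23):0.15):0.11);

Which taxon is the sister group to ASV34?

ASV34 attaches to the tree at the node subtending (ASV35,ASV34).
The other lineage descending from that same node — the sister group — is the single tip ASV35.

ASV35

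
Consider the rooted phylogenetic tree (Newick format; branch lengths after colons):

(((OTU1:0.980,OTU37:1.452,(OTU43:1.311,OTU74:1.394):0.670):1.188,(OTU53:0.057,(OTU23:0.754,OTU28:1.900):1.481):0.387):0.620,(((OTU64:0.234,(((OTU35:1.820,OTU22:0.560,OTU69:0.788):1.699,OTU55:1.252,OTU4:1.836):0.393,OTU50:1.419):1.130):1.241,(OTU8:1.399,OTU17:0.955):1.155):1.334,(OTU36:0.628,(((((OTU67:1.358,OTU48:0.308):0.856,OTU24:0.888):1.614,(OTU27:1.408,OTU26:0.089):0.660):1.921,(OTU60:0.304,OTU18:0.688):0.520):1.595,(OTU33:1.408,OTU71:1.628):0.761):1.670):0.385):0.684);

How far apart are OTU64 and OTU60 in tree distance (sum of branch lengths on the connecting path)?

The path runs OTU64 → … → MRCA → … → OTU60; the MRCA is the node subtending (((OTU64,(((OTU35,OTU22,OTU69),OTU55,OTU4),OTU50)),(OTU8,OTU17)),(OTU36,(((((OTU67,OTU48),OTU24),(OTU27,OTU26)),(OTU60,OTU18)),(OTU33,OTU71)))).
Branch lengths along that path: 0.234 + 1.241 + 1.334 + 0.385 + 1.670 + 1.595 + 0.520 + 0.304 = 7.283.

7.283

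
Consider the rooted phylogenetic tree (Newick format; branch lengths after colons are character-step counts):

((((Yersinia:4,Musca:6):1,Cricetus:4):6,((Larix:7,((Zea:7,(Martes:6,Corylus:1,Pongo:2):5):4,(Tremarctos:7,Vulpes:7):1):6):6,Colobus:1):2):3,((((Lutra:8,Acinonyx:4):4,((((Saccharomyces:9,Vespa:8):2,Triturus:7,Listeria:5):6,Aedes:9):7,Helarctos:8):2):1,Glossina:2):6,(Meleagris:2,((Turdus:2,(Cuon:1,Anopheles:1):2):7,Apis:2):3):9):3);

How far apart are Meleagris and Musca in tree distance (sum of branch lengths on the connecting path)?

30

The path runs Meleagris → … → MRCA → … → Musca; the MRCA is the root of the tree.
Branch lengths along that path: 2 + 9 + 3 + 3 + 6 + 1 + 6 = 30.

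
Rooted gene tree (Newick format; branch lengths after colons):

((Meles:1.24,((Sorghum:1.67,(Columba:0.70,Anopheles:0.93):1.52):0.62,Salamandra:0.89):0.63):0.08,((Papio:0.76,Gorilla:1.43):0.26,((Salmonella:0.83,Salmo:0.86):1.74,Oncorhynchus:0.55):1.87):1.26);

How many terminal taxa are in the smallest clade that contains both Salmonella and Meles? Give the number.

10

The MRCA of Salmonella and Meles is the root, so the clade is the entire tree.
That clade contains 10 terminal taxa: Anopheles, Columba, Gorilla, Meles, Oncorhynchus, Papio, Salamandra, Salmo, Salmonella, Sorghum.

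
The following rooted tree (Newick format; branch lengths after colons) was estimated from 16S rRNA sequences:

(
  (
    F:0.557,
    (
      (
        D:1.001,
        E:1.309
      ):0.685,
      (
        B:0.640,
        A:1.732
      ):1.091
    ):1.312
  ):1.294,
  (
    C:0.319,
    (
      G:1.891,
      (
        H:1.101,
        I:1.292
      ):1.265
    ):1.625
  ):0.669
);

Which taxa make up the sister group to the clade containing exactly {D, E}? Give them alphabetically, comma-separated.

A, B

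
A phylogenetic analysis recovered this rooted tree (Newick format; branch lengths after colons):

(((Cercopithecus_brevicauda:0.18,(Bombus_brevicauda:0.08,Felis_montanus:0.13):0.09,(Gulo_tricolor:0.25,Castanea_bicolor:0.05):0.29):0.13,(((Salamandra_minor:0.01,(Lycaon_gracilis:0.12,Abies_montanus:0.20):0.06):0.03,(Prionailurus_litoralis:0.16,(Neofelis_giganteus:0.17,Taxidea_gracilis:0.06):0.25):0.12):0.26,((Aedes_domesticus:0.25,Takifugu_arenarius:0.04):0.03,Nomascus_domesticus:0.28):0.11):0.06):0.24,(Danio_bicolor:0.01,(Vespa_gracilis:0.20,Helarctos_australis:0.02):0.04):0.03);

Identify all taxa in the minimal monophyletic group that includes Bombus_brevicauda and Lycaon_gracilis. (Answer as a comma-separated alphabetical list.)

Tracing Bombus_brevicauda: it sits inside (Bombus_brevicauda,Felis_montanus).
Tracing Lycaon_gracilis: it sits inside (Lycaon_gracilis,Abies_montanus).
The smallest clade enclosing both is ((Cercopithecus_brevicauda,(Bombus_brevicauda,Felis_montanus),(Gulo_tricolor,Castanea_bicolor)),(((Salamandra_minor,(Lycaon_gracilis,Abies_montanus)),(Prionailurus_litoralis,(Neofelis_giganteus,Taxidea_gracilis))),((Aedes_domesticus,Takifugu_arenarius),Nomascus_domesticus))); the answer is its 14 terminal taxa in alphabetical order.

Abies_montanus, Aedes_domesticus, Bombus_brevicauda, Castanea_bicolor, Cercopithecus_brevicauda, Felis_montanus, Gulo_tricolor, Lycaon_gracilis, Neofelis_giganteus, Nomascus_domesticus, Prionailurus_litoralis, Salamandra_minor, Takifugu_arenarius, Taxidea_gracilis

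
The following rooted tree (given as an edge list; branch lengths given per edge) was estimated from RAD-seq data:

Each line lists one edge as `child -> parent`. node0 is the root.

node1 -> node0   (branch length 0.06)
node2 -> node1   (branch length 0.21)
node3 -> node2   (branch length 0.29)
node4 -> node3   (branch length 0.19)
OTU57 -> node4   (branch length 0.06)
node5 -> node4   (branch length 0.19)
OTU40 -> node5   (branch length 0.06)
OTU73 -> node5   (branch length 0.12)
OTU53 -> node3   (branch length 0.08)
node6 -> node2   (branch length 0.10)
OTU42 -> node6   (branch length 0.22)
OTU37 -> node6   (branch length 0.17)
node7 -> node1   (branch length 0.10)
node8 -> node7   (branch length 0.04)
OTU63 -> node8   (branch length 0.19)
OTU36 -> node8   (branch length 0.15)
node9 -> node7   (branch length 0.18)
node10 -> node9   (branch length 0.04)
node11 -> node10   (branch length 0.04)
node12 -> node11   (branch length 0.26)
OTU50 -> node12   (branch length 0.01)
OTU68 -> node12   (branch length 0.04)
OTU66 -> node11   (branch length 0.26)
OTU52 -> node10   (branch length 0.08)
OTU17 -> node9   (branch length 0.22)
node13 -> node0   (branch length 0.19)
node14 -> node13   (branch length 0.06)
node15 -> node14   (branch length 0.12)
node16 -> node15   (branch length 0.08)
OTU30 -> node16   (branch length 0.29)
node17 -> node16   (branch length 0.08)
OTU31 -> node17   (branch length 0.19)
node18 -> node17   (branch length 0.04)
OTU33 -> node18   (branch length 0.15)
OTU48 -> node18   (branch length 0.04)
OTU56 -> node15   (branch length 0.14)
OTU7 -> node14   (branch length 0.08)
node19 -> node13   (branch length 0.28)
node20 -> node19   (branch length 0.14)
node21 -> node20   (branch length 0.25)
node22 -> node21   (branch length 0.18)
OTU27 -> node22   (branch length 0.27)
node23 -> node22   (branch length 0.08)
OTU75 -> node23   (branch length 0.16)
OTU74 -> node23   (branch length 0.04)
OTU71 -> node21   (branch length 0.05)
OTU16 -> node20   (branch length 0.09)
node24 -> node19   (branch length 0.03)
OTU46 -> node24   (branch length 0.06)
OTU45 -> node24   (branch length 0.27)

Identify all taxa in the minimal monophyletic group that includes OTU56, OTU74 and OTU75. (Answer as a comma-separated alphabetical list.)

OTU16, OTU27, OTU30, OTU31, OTU33, OTU45, OTU46, OTU48, OTU56, OTU7, OTU71, OTU74, OTU75

Tracing OTU56: it sits inside ((OTU30,(OTU31,(OTU33,OTU48))),OTU56).
Tracing OTU74: it sits inside (OTU75,OTU74).
Tracing OTU75: it sits inside (OTU75,OTU74).
The smallest clade enclosing all 3 is ((((OTU30,(OTU31,(OTU33,OTU48))),OTU56),OTU7),((((OTU27,(OTU75,OTU74)),OTU71),OTU16),(OTU46,OTU45))); the answer is its 13 terminal taxa in alphabetical order.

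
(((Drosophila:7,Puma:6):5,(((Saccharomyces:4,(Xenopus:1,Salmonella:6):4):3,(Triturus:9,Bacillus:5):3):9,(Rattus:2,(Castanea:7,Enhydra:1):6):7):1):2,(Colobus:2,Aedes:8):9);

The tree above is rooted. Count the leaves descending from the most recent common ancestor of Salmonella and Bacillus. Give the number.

5

The MRCA of Salmonella and Bacillus is the node subtending ((Saccharomyces,(Xenopus,Salmonella)),(Triturus,Bacillus)).
That clade contains 5 terminal taxa: Bacillus, Saccharomyces, Salmonella, Triturus, Xenopus.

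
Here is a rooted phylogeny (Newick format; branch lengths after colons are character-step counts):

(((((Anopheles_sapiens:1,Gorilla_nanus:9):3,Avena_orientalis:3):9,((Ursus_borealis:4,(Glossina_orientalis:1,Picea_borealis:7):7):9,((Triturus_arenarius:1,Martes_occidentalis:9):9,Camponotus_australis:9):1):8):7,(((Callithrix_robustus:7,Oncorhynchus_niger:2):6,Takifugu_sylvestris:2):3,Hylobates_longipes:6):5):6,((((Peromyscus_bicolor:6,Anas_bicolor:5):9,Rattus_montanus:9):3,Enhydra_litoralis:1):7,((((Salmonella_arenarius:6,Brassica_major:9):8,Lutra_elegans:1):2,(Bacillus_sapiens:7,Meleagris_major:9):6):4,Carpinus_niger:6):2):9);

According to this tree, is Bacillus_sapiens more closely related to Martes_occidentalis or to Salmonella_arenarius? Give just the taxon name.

Salmonella_arenarius

The MRCA of Bacillus_sapiens and Salmonella_arenarius subtends (((Salmonella_arenarius,Brassica_major),Lutra_elegans),(Bacillus_sapiens,Meleagris_major)) (5 taxa).
The MRCA of Bacillus_sapiens and Martes_occidentalis is the root, subtending the entire tree (23 taxa).
The first is nested inside the second, so Bacillus_sapiens shares a more recent common ancestor with Salmonella_arenarius.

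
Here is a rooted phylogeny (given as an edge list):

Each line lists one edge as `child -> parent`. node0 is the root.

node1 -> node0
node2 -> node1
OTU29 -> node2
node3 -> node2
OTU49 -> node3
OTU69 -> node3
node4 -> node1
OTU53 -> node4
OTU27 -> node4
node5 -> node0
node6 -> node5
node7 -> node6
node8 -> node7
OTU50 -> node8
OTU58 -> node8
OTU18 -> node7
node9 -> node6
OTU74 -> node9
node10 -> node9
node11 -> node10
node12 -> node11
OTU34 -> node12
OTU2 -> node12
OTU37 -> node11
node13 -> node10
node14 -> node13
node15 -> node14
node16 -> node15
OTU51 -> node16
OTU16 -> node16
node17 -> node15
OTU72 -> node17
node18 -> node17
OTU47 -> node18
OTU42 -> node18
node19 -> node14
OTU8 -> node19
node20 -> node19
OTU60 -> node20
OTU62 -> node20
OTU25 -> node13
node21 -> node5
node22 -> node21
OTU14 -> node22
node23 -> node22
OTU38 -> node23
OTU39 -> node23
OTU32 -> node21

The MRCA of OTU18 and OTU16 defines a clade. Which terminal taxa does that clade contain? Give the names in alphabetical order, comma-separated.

Tracing OTU18: it sits inside ((OTU50,OTU58),OTU18).
Tracing OTU16: it sits inside (OTU51,OTU16).
The smallest clade enclosing both is (((OTU50,OTU58),OTU18),(OTU74,(((OTU34,OTU2),OTU37),((((OTU51,OTU16),(OTU72,(OTU47,OTU42))),(OTU8,(OTU60,OTU62))),OTU25)))); the answer is its 16 terminal taxa in alphabetical order.

OTU16, OTU18, OTU2, OTU25, OTU34, OTU37, OTU42, OTU47, OTU50, OTU51, OTU58, OTU60, OTU62, OTU72, OTU74, OTU8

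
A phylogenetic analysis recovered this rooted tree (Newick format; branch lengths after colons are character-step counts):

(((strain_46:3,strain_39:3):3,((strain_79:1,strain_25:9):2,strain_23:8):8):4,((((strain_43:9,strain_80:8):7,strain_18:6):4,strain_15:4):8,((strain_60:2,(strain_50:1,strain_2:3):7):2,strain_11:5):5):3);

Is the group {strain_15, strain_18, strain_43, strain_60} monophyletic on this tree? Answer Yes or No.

No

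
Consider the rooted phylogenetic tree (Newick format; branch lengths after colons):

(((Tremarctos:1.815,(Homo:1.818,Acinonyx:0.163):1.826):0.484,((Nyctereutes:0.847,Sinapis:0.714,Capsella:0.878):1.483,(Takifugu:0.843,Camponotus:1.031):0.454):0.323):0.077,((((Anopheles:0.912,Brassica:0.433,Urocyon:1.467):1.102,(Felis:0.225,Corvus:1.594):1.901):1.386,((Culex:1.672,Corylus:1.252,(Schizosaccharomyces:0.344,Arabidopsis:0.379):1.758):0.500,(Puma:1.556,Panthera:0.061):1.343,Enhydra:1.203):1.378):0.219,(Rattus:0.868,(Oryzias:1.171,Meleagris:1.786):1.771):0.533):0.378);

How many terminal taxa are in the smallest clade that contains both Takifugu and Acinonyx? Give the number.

The MRCA of Takifugu and Acinonyx is the node subtending ((Tremarctos,(Homo,Acinonyx)),((Nyctereutes,Sinapis,Capsella),(Takifugu,Camponotus))).
That clade contains 8 terminal taxa: Acinonyx, Camponotus, Capsella, Homo, Nyctereutes, Sinapis, Takifugu, Tremarctos.

8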